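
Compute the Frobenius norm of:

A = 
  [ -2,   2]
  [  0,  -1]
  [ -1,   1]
||A||_F = 3.317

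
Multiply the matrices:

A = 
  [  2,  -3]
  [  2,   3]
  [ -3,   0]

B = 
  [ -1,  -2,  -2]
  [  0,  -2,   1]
A is 3×2 and B is 2×3, so AB is 3×3. Each entry is (row of A)·(column of B):
AB[1,1] = (2)(-1) + (-3)(0) = -2
AB[1,2] = (2)(-2) + (-3)(-2) = 2
AB[1,3] = (2)(-2) + (-3)(1) = -7
AB[2,1] = (2)(-1) + (3)(0) = -2
AB[2,2] = (2)(-2) + (3)(-2) = -10
AB[2,3] = (2)(-2) + (3)(1) = -1
AB[3,1] = (-3)(-1) + (0)(0) = 3
AB[3,2] = (-3)(-2) + (0)(-2) = 6
AB[3,3] = (-3)(-2) + (0)(1) = 6

AB = 
  [ -2,   2,  -7]
  [ -2, -10,  -1]
  [  3,   6,   6]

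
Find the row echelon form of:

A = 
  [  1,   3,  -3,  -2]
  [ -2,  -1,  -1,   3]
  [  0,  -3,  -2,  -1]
Row operations:
R2 → R2 + (2)·R1
R3 → R3 + (3/5)·R2

Resulting echelon form:
REF = 
  [    1,     3,    -3,    -2]
  [    0,     5,    -7,    -1]
  [    0,     0, -31/5,  -8/5]

Rank = 3 (number of non-zero pivot rows).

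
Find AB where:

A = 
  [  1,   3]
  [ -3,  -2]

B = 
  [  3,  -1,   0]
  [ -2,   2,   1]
AB = 
  [ -3,   5,   3]
  [ -5,  -1,  -2]

A is 2×2 and B is 2×3, so AB is 2×3. Each entry is (row of A)·(column of B):
AB[1,1] = (1)(3) + (3)(-2) = -3
AB[1,2] = (1)(-1) + (3)(2) = 5
AB[1,3] = (1)(0) + (3)(1) = 3
AB[2,1] = (-3)(3) + (-2)(-2) = -5
AB[2,2] = (-3)(-1) + (-2)(2) = -1
AB[2,3] = (-3)(0) + (-2)(1) = -2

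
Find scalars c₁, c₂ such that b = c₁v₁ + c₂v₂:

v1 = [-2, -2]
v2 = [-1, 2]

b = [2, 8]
c1 = -2, c2 = 2

b = -2·v1 + 2·v2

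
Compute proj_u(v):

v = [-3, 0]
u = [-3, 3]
v·u = (-3)(-3) + (0)(3) = 9
u·u = (-3)² + (3)² = 18
proj_u(v) = (v·u / u·u) × u = (9/18) × u = (1/2) × u

proj_u(v) = [-3/2, 3/2]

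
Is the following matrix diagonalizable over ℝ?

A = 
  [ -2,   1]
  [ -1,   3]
Yes

tr(A) = 1, det(A) = -5
Characteristic polynomial: λ² - tr(A)λ + det(A) = λ² - λ - 5
λ² - λ - 5 = 0  ⇒  λ = (1 ± √((-1)² - 4·(-5)))/2 = (1 ± √(21))/2
  = (1 + √21)/2,  (1 - √21)/2
Eigenvalues: (1 + √21)/2, (1 - √21)/2  (≈ 2.791, -1.791)
The two irrational eigenvalues are distinct (simple), so each has alg. mult. = geom. mult. = 1.
Sum of geometric multiplicities equals n, so A has n independent eigenvectors.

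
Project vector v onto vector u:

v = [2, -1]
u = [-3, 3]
proj_u(v) = [3/2, -3/2]

v·u = (2)(-3) + (-1)(3) = -9
u·u = (-3)² + (3)² = 18
proj_u(v) = (v·u / u·u) × u = (-9/18) × u = (-1/2) × u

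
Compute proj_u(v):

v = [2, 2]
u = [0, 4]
v·u = (2)(0) + (2)(4) = 8
u·u = (0)² + (4)² = 16
proj_u(v) = (v·u / u·u) × u = (8/16) × u = (1/2) × u

proj_u(v) = [0, 2]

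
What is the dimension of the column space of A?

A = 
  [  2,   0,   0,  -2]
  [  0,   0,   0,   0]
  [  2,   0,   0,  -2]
Row reduce:
R3 → R3 - (1)·R1
REF = 
  [  2,   0,   0,  -2]
  [  0,   0,   0,   0]
  [  0,   0,   0,   0]
Pivot columns: 1 → 1 pivot.
dim(Col(A)) = number of pivot columns = 1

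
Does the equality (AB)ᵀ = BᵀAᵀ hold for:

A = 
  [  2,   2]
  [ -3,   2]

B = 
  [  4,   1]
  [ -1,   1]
Yes

(AB)ᵀ = 
  [  6, -14]
  [  4,  -1]

BᵀAᵀ = 
  [  6, -14]
  [  4,  -1]

Both sides are equal — this is the standard identity (AB)ᵀ = BᵀAᵀ, which holds for all A, B.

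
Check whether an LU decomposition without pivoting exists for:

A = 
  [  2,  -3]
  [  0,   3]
Yes.
A[1,1] = 2 ≠ 0, so Gaussian elimination proceeds without a row swap: multiplier ℓ₂₁ = (0)/(2) = 0, and U[2,2] = 3 - (0)(-3) = 3.
L = 
  [  1,   0]
  [  0,   1]
U = 
  [  2,  -3]
  [  0,   3]
Check row 2 of LU: [(0)(2), (0)(-3) + 3] = [0, 3] = row 2 of A ✓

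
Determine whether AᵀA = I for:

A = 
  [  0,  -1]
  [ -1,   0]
Yes

AᵀA = 
  [  1,   0]
  [  0,   1]
= I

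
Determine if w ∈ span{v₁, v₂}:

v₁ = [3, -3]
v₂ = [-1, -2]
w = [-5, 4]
Yes

Form the augmented matrix and row-reduce:
[v₁|v₂|w] = 
  [  3,  -1,  -5]
  [ -3,  -2,   4]
R2 → R2 + (1)·R1
REF = 
  [  3,  -1,  -5]
  [  0,  -3,  -1]

No row of the form [0 0 | nonzero], so the system is consistent. Back-substitution gives c₁ = -14/9, c₂ = 1/3: w = (-14/9)·v₁ + (1/3)·v₂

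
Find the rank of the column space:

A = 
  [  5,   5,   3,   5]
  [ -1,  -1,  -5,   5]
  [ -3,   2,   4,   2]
dim(Col(A)) = 3

Row reduce:
R2 → R2 + (1/5)·R1
R3 → R3 + (3/5)·R1
Swap R2 ↔ R3
REF = 
  [    5,     5,     3,     5]
  [    0,     5,  29/5,     5]
  [    0,     0, -22/5,     6]
Pivot columns: 1, 2, 3 → 3 pivots.
dim(Col(A)) = number of pivot columns = 3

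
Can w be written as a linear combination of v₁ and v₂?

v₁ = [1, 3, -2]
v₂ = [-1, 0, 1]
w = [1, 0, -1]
Yes

Form the augmented matrix and row-reduce:
[v₁|v₂|w] = 
  [  1,  -1,   1]
  [  3,   0,   0]
  [ -2,   1,  -1]
R2 → R2 - (3)·R1
R3 → R3 + (2)·R1
R3 → R3 + (1/3)·R2
REF = 
  [  1,  -1,   1]
  [  0,   3,  -3]
  [  0,   0,   0]

No row of the form [0 0 | nonzero], so the system is consistent. Back-substitution gives c₁ = 0, c₂ = -1: w = (0)·v₁ + (-1)·v₂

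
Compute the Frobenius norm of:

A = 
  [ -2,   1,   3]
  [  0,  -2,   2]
||A||_F = 4.69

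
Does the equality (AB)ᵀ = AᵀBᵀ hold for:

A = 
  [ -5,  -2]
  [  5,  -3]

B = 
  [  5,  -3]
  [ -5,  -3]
No

(AB)ᵀ = 
  [-15,  40]
  [ 21,  -6]

AᵀBᵀ = 
  [-40,  10]
  [ -1,  19]

The two matrices differ, so (AB)ᵀ ≠ AᵀBᵀ in general. The correct identity is (AB)ᵀ = BᵀAᵀ.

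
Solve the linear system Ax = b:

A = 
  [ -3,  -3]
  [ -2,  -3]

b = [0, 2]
Row reduce the augmented matrix [A|b]:
R2 → R2 - (2/3)·R1
REF = 
  [ -3,  -3,   0]
  [  0,  -1,   2]

Back-substitution:
x₂ = 2 / (-1) = -2
x₁ = (0 - (-3)(-2)) / (-3) = 2

x = [2, -2]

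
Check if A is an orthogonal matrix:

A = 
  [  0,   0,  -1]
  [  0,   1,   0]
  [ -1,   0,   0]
Yes

AᵀA = 
  [  1,   0,   0]
  [  0,   1,   0]
  [  0,   0,   1]
= I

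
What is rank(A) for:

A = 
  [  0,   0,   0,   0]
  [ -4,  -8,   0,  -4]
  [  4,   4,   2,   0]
rank(A) = 2

Row reduce:
Swap R1 ↔ R2
R3 → R3 + (1)·R1
Swap R2 ↔ R3
REF = 
  [ -4,  -8,   0,  -4]
  [  0,  -4,   2,  -4]
  [  0,   0,   0,   0]
Pivot columns: 1, 2 → 2 pivots.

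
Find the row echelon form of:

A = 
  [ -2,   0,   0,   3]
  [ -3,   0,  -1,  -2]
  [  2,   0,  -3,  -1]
Row operations:
R2 → R2 - (3/2)·R1
R3 → R3 + (1)·R1
R3 → R3 - (3)·R2

Resulting echelon form:
REF = 
  [   -2,     0,     0,     3]
  [    0,     0,    -1, -13/2]
  [    0,     0,     0,  43/2]

Rank = 3 (number of non-zero pivot rows).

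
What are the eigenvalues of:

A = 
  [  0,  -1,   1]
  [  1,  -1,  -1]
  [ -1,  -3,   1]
λ = -2, 1 + i, 1 - i  (≈ -2, 1 + 1i, 1 - 1i)

Characteristic polynomial: det(λI - A) = λ³ - 2λ + 4
Testing integer divisors of the constant term: p(-2) = 0, so (λ + 2) is a factor:
p(λ) = (λ + 2)(λ² - 2λ + 2)
λ² - 2λ + 2 = 0  ⇒  λ = (2 ± √((-2)² - 4·(2)))/2 = (2 ± √(-4))/2
  = 1 + i,  1 - i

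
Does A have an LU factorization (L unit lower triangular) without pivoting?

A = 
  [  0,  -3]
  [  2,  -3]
No.
A[1,1] = 0 but A[2,1] = 2 ≠ 0. Any LU with L unit lower triangular has (LU)[1,1] = U[1,1] and (LU)[2,1] = L[2,1]·U[1,1]; matching A forces U[1,1] = 0, which then forces (LU)[2,1] = 0 ≠ 2. A row swap (pivoting) is required.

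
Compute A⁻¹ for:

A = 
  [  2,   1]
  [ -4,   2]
det(A) = (2)(2) - (1)(-4) = 8
For a 2×2 matrix, A⁻¹ = (1/det(A)) · [[d, -b], [-c, a]]
    = (1/8) · [[2, -1], [4, 2]]

A⁻¹ = 
  [ 1/4, -1/8]
  [ 1/2,  1/4]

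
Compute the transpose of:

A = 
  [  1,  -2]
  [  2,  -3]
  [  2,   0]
Aᵀ = 
  [  1,   2,   2]
  [ -2,  -3,   0]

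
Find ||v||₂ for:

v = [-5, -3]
5.831

||v||₂ = √((-5)² + (-3)²) = √34 = 5.831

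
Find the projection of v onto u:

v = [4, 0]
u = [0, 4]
proj_u(v) = [0, 0]

v·u = (4)(0) + (0)(4) = 0
u·u = (0)² + (4)² = 16
proj_u(v) = (v·u / u·u) × u = (0/16) × u = (0) × u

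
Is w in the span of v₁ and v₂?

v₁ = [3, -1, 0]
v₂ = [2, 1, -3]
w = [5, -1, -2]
No

Form the augmented matrix and row-reduce:
[v₁|v₂|w] = 
  [  3,   2,   5]
  [ -1,   1,  -1]
  [  0,  -3,  -2]
R2 → R2 + (1/3)·R1
R3 → R3 + (9/5)·R2
REF = 
  [   3,    2,    5]
  [   0,  5/3,  2/3]
  [   0,    0, -4/5]

Row 3 reads [0 0 | -4/5], i.e. 0 = -4/5, so the system is inconsistent and w ∉ span{v₁, v₂}.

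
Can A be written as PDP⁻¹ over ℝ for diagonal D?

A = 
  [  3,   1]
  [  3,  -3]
Yes

tr(A) = 0, det(A) = -12
Characteristic polynomial: λ² - tr(A)λ + det(A) = λ² - 12
λ² - 12 = 0  ⇒  λ = (0 ± √((0)² - 4·(-12)))/2 = (0 ± √(48))/2
  = 2√3,  -2√3
Eigenvalues: 2√3, -2√3  (≈ 3.464, -3.464)
The two irrational eigenvalues are distinct (simple), so each has alg. mult. = geom. mult. = 1.
Sum of geometric multiplicities equals n, so A has n independent eigenvectors.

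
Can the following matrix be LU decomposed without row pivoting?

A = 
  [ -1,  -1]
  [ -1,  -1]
Yes.
A[1,1] = -1 ≠ 0, so Gaussian elimination proceeds without a row swap: multiplier ℓ₂₁ = (-1)/(-1) = 1, and U[2,2] = -1 - (1)(-1) = 0.
L = 
  [  1,   0]
  [  1,   1]
U = 
  [ -1,  -1]
  [  0,   0]
Check row 2 of LU: [(1)(-1), (1)(-1) + 0] = [-1, -1] = row 2 of A ✓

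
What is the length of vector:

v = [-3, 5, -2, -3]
6.856

||v||₂ = √((-3)² + (5)² + (-2)² + (-3)²) = √47 = 6.856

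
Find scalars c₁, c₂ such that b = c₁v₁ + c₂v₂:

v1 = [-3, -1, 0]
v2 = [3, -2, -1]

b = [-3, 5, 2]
c1 = -1, c2 = -2

b = -1·v1 + -2·v2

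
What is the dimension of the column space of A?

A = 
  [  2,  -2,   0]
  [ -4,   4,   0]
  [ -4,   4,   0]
dim(Col(A)) = 1

Row reduce:
R2 → R2 + (2)·R1
R3 → R3 + (2)·R1
REF = 
  [  2,  -2,   0]
  [  0,   0,   0]
  [  0,   0,   0]
Pivot columns: 1 → 1 pivot.
dim(Col(A)) = number of pivot columns = 1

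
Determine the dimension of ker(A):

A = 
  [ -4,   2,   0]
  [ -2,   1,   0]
nullity(A) = 2

Row reduce:
R2 → R2 - (1/2)·R1
REF = 
  [ -4,   2,   0]
  [  0,   0,   0]
Pivot columns: 1 → 1 pivot.
rank(A) = 1, so nullity(A) = 3 - 1 = 2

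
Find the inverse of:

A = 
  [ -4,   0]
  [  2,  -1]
det(A) = (-4)(-1) - (0)(2) = 4
For a 2×2 matrix, A⁻¹ = (1/det(A)) · [[d, -b], [-c, a]]
    = (1/4) · [[-1, 0], [-2, -4]]

A⁻¹ = 
  [-1/4,    0]
  [-1/2,   -1]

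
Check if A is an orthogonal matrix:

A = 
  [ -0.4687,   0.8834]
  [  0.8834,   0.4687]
Yes

AᵀA = 
  [  1.0001,   0]
  [  0,   1.0001]
≈ I (equal to I up to the 4-dp rounding of the entries)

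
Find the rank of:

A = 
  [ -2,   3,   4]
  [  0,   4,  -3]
Row reduce:
(no row operations needed)
REF = 
  [ -2,   3,   4]
  [  0,   4,  -3]
Pivot columns: 1, 2 → 2 pivots.

rank(A) = 2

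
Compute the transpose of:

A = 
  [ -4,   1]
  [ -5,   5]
Aᵀ = 
  [ -4,  -5]
  [  1,   5]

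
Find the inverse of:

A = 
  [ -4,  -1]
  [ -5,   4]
det(A) = (-4)(4) - (-1)(-5) = -21
For a 2×2 matrix, A⁻¹ = (1/det(A)) · [[d, -b], [-c, a]]
    = (-1/21) · [[4, 1], [5, -4]]

A⁻¹ = 
  [-4/21, -1/21]
  [-5/21,  4/21]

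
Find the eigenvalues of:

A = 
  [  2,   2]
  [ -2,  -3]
λ = 1, -2

tr(A) = -1, det(A) = -2
Characteristic polynomial: λ² - tr(A)λ + det(A) = λ² + λ - 2
λ² + λ - 2 = (λ + 2)(λ - 1)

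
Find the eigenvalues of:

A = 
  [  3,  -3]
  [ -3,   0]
λ = (3 + 3√5)/2, (3 - 3√5)/2  (≈ 4.854, -1.854)

tr(A) = 3, det(A) = -9
Characteristic polynomial: λ² - tr(A)λ + det(A) = λ² - 3λ - 9
λ² - 3λ - 9 = 0  ⇒  λ = (3 ± √((-3)² - 4·(-9)))/2 = (3 ± √(45))/2
  = (3 + 3√5)/2,  (3 - 3√5)/2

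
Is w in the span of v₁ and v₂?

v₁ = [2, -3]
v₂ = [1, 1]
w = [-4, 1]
Yes

Form the augmented matrix and row-reduce:
[v₁|v₂|w] = 
  [  2,   1,  -4]
  [ -3,   1,   1]
R2 → R2 + (3/2)·R1
REF = 
  [  2,   1,  -4]
  [  0, 5/2,  -5]

No row of the form [0 0 | nonzero], so the system is consistent. Back-substitution gives c₁ = -1, c₂ = -2: w = (-1)·v₁ + (-2)·v₂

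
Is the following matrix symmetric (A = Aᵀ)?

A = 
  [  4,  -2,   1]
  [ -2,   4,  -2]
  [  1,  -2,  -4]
Yes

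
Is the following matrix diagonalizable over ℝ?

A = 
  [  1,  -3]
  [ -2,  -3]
Yes

tr(A) = -2, det(A) = -9
Characteristic polynomial: λ² - tr(A)λ + det(A) = λ² + 2λ - 9
λ² + 2λ - 9 = 0  ⇒  λ = (-2 ± √((2)² - 4·(-9)))/2 = (-2 ± √(40))/2
  = -1 + √10,  -1 - √10
Eigenvalues: -1 + √10, -1 - √10  (≈ 2.162, -4.162)
The two irrational eigenvalues are distinct (simple), so each has alg. mult. = geom. mult. = 1.
Sum of geometric multiplicities equals n, so A has n independent eigenvectors.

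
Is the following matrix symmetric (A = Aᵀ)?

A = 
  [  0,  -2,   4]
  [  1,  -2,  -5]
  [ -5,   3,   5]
No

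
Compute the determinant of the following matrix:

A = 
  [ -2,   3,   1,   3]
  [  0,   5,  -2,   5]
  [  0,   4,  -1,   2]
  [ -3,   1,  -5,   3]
146

Cofactor expansion along row 1: det(A) = a₁₁M₁₁ - a₁₂M₁₂ + a₁₃M₁₃ - a₁₄M₁₄

M₁₁ = det[[5, -2, 5]; [4, -1, 2]; [1, -5, 3]]
  = (5)·((-1)(3) - (2)(-5)) - (-2)·((4)(3) - (2)(1)) + (5)·((4)(-5) - (-1)(1))
  = (5)(7) - (-2)(10) + (5)(-19)
  = -40
M₁₂ = det[[0, -2, 5]; [0, -1, 2]; [-3, -5, 3]]
  = (0)·((-1)(3) - (2)(-5)) - (-2)·((0)(3) - (2)(-3)) + (5)·((0)(-5) - (-1)(-3))
  = (0)(7) - (-2)(6) + (5)(-3)
  = -3
M₁₃ = det[[0, 5, 5]; [0, 4, 2]; [-3, 1, 3]]
  = (0)·((4)(3) - (2)(1)) - (5)·((0)(3) - (2)(-3)) + (5)·((0)(1) - (4)(-3))
  = (0)(10) - (5)(6) + (5)(12)
  = 30
M₁₄ = det[[0, 5, -2]; [0, 4, -1]; [-3, 1, -5]]
  = (0)·((4)(-5) - (-1)(1)) - (5)·((0)(-5) - (-1)(-3)) + (-2)·((0)(1) - (4)(-3))
  = (0)(-19) - (5)(-3) + (-2)(12)
  = -9

det(A) = (-2)(-40) - (3)(-3) + (1)(30) - (3)(-9) = 146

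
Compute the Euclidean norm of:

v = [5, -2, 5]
7.348

||v||₂ = √((5)² + (-2)² + (5)²) = √54 = 7.348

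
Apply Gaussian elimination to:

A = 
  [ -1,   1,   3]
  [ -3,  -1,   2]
Row operations:
R2 → R2 - (3)·R1

Resulting echelon form:
REF = 
  [ -1,   1,   3]
  [  0,  -4,  -7]

Rank = 2 (number of non-zero pivot rows).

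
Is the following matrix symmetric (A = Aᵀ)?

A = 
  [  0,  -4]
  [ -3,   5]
No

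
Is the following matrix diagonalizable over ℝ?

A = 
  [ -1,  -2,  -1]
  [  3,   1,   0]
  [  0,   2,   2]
No

Characteristic polynomial: det(λI - A) = λ³ - 2λ² + 5λ - 4
Testing integer divisors of the constant term: p(1) = 0, so (λ - 1) is a factor:
p(λ) = (λ - 1)(λ² - λ + 4)
λ² - λ + 4 = 0  ⇒  λ = (1 ± √((-1)² - 4·(4)))/2 = (1 ± √(-15))/2
  = (1 + i√15)/2,  (1 - i√15)/2
Eigenvalues: 1, (1 + i√15)/2, (1 - i√15)/2  (≈ 1, 0.5 + 1.936i, 0.5 - 1.936i)
Has complex eigenvalues (not diagonalizable over ℝ).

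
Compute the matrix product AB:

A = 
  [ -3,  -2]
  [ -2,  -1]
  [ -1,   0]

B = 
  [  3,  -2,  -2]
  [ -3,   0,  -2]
AB = 
  [ -3,   6,  10]
  [ -3,   4,   6]
  [ -3,   2,   2]

A is 3×2 and B is 2×3, so AB is 3×3. Each entry is (row of A)·(column of B):
AB[1,1] = (-3)(3) + (-2)(-3) = -3
AB[1,2] = (-3)(-2) + (-2)(0) = 6
AB[1,3] = (-3)(-2) + (-2)(-2) = 10
AB[2,1] = (-2)(3) + (-1)(-3) = -3
AB[2,2] = (-2)(-2) + (-1)(0) = 4
AB[2,3] = (-2)(-2) + (-1)(-2) = 6
AB[3,1] = (-1)(3) + (0)(-3) = -3
AB[3,2] = (-1)(-2) + (0)(0) = 2
AB[3,3] = (-1)(-2) + (0)(-2) = 2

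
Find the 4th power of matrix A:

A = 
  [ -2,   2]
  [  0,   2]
A^4 = 
  [ 16,   0]
  [  0,  16]

A² = A·A:
A²[1,1] = (-2)(-2) + (2)(0) = 4
A²[1,2] = (-2)(2) + (2)(2) = 0
A²[2,1] = (0)(-2) + (2)(0) = 0
A²[2,2] = (0)(2) + (2)(2) = 4
A² = 
  [  4,   0]
  [  0,   4]

A^3 = A^2·A:
A^3[1,1] = (4)(-2) + (0)(0) = -8
A^3[1,2] = (4)(2) + (0)(2) = 8
A^3[2,1] = (0)(-2) + (4)(0) = 0
A^3[2,2] = (0)(2) + (4)(2) = 8
A^3 = 
  [ -8,   8]
  [  0,   8]

A^4 = A^3·A:
A^4[1,1] = (-8)(-2) + (8)(0) = 16
A^4[1,2] = (-8)(2) + (8)(2) = 0
A^4[2,1] = (0)(-2) + (8)(0) = 0
A^4[2,2] = (0)(2) + (8)(2) = 16
A^4 = 
  [ 16,   0]
  [  0,  16]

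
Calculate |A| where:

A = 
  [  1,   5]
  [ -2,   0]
10

For a 2×2 matrix, det = ad - bc = (1)(0) - (5)(-2) = 10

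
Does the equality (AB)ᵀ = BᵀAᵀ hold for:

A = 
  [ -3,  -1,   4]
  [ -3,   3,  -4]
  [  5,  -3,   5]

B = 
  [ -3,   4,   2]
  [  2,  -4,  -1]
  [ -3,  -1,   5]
Yes

(AB)ᵀ = 
  [ -5,  27, -36]
  [-12, -20,  27]
  [ 15, -29,  38]

BᵀAᵀ = 
  [ -5,  27, -36]
  [-12, -20,  27]
  [ 15, -29,  38]

Both sides are equal — this is the standard identity (AB)ᵀ = BᵀAᵀ, which holds for all A, B.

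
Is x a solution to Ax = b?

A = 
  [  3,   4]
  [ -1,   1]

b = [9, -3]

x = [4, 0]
No

Ax = [12, -4] ≠ b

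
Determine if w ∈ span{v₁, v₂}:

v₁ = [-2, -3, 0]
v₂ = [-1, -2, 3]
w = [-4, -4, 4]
No

Form the augmented matrix and row-reduce:
[v₁|v₂|w] = 
  [ -2,  -1,  -4]
  [ -3,  -2,  -4]
  [  0,   3,   4]
R2 → R2 - (3/2)·R1
R3 → R3 + (6)·R2
REF = 
  [  -2,   -1,   -4]
  [   0, -1/2,    2]
  [   0,    0,   16]

Row 3 reads [0 0 | 16], i.e. 0 = 16, so the system is inconsistent and w ∉ span{v₁, v₂}.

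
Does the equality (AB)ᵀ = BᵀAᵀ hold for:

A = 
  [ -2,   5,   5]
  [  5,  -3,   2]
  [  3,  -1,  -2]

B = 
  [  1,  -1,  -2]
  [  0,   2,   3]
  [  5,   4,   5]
Yes

(AB)ᵀ = 
  [ 23,  15,  -7]
  [ 32,  -3, -13]
  [ 44,  -9, -19]

BᵀAᵀ = 
  [ 23,  15,  -7]
  [ 32,  -3, -13]
  [ 44,  -9, -19]

Both sides are equal — this is the standard identity (AB)ᵀ = BᵀAᵀ, which holds for all A, B.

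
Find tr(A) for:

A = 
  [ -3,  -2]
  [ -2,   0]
-3

tr(A) = -3 + 0 = -3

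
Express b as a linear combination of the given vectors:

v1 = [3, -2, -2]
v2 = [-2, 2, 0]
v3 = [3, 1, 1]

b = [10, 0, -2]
c1 = 2, c2 = 1, c3 = 2

b = 2·v1 + 1·v2 + 2·v3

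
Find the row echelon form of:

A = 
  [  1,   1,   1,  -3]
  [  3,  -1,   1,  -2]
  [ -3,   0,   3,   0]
Row operations:
R2 → R2 - (3)·R1
R3 → R3 + (3)·R1
R3 → R3 + (3/4)·R2

Resulting echelon form:
REF = 
  [    1,     1,     1,    -3]
  [    0,    -4,    -2,     7]
  [    0,     0,   9/2, -15/4]

Rank = 3 (number of non-zero pivot rows).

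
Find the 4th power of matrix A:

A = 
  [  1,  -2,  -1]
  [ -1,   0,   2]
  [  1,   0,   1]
A^4 = 
  [-10,   4, -18]
  [ 10,  -4,   0]
  [  2,  -8, -18]

A² = A·A:
A²[1,1] = (1)(1) + (-2)(-1) + (-1)(1) = 2
A²[1,2] = (1)(-2) + (-2)(0) + (-1)(0) = -2
A²[1,3] = (1)(-1) + (-2)(2) + (-1)(1) = -6
A²[2,1] = (-1)(1) + (0)(-1) + (2)(1) = 1
A²[2,2] = (-1)(-2) + (0)(0) + (2)(0) = 2
A²[2,3] = (-1)(-1) + (0)(2) + (2)(1) = 3
A²[3,1] = (1)(1) + (0)(-1) + (1)(1) = 2
A²[3,2] = (1)(-2) + (0)(0) + (1)(0) = -2
A²[3,3] = (1)(-1) + (0)(2) + (1)(1) = 0
A² = 
  [  2,  -2,  -6]
  [  1,   2,   3]
  [  2,  -2,   0]

A^3 = A^2·A:
A^3[1,1] = (2)(1) + (-2)(-1) + (-6)(1) = -2
A^3[1,2] = (2)(-2) + (-2)(0) + (-6)(0) = -4
A^3[1,3] = (2)(-1) + (-2)(2) + (-6)(1) = -12
A^3[2,1] = (1)(1) + (2)(-1) + (3)(1) = 2
A^3[2,2] = (1)(-2) + (2)(0) + (3)(0) = -2
A^3[2,3] = (1)(-1) + (2)(2) + (3)(1) = 6
A^3[3,1] = (2)(1) + (-2)(-1) + (0)(1) = 4
A^3[3,2] = (2)(-2) + (-2)(0) + (0)(0) = -4
A^3[3,3] = (2)(-1) + (-2)(2) + (0)(1) = -6
A^3 = 
  [ -2,  -4, -12]
  [  2,  -2,   6]
  [  4,  -4,  -6]

A^4 = A^3·A:
A^4[1,1] = (-2)(1) + (-4)(-1) + (-12)(1) = -10
A^4[1,2] = (-2)(-2) + (-4)(0) + (-12)(0) = 4
A^4[1,3] = (-2)(-1) + (-4)(2) + (-12)(1) = -18
A^4[2,1] = (2)(1) + (-2)(-1) + (6)(1) = 10
A^4[2,2] = (2)(-2) + (-2)(0) + (6)(0) = -4
A^4[2,3] = (2)(-1) + (-2)(2) + (6)(1) = 0
A^4[3,1] = (4)(1) + (-4)(-1) + (-6)(1) = 2
A^4[3,2] = (4)(-2) + (-4)(0) + (-6)(0) = -8
A^4[3,3] = (4)(-1) + (-4)(2) + (-6)(1) = -18
A^4 = 
  [-10,   4, -18]
  [ 10,  -4,   0]
  [  2,  -8, -18]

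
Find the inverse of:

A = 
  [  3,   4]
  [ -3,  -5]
det(A) = (3)(-5) - (4)(-3) = -3
For a 2×2 matrix, A⁻¹ = (1/det(A)) · [[d, -b], [-c, a]]
    = (-1/3) · [[-5, -4], [3, 3]]

A⁻¹ = 
  [5/3, 4/3]
  [ -1,  -1]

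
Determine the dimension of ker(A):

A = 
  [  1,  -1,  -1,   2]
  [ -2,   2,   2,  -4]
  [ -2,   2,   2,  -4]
nullity(A) = 3

Row reduce:
R2 → R2 + (2)·R1
R3 → R3 + (2)·R1
REF = 
  [  1,  -1,  -1,   2]
  [  0,   0,   0,   0]
  [  0,   0,   0,   0]
Pivot columns: 1 → 1 pivot.
rank(A) = 1, so nullity(A) = 4 - 1 = 3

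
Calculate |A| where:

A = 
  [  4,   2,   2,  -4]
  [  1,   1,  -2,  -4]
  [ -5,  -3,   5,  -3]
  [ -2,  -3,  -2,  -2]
Cofactor expansion along row 1: det(A) = a₁₁M₁₁ - a₁₂M₁₂ + a₁₃M₁₃ - a₁₄M₁₄

M₁₁ = det[[1, -2, -4]; [-3, 5, -3]; [-3, -2, -2]]
  = (1)·((5)(-2) - (-3)(-2)) - (-2)·((-3)(-2) - (-3)(-3)) + (-4)·((-3)(-2) - (5)(-3))
  = (1)(-16) - (-2)(-3) + (-4)(21)
  = -106
M₁₂ = det[[1, -2, -4]; [-5, 5, -3]; [-2, -2, -2]]
  = (1)·((5)(-2) - (-3)(-2)) - (-2)·((-5)(-2) - (-3)(-2)) + (-4)·((-5)(-2) - (5)(-2))
  = (1)(-16) - (-2)(4) + (-4)(20)
  = -88
M₁₃ = det[[1, 1, -4]; [-5, -3, -3]; [-2, -3, -2]]
  = (1)·((-3)(-2) - (-3)(-3)) - (1)·((-5)(-2) - (-3)(-2)) + (-4)·((-5)(-3) - (-3)(-2))
  = (1)(-3) - (1)(4) + (-4)(9)
  = -43
M₁₄ = det[[1, 1, -2]; [-5, -3, 5]; [-2, -3, -2]]
  = (1)·((-3)(-2) - (5)(-3)) - (1)·((-5)(-2) - (5)(-2)) + (-2)·((-5)(-3) - (-3)(-2))
  = (1)(21) - (1)(20) + (-2)(9)
  = -17

det(A) = (4)(-106) - (2)(-88) + (2)(-43) - (-4)(-17) = -402

det(A) = -402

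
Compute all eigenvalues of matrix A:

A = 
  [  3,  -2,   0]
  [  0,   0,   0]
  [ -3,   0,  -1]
λ = 0, 3, -1

Characteristic polynomial: det(λI - A) = λ³ - 2λ² - 3λ
The constant term is 0, so λ = 0 is a root: p(λ) = λ(λ² - 2λ - 3)
λ² - 2λ - 3 = (λ + 1)(λ - 3)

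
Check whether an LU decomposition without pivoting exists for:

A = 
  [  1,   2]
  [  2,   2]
Yes.
A[1,1] = 1 ≠ 0, so Gaussian elimination proceeds without a row swap: multiplier ℓ₂₁ = (2)/(1) = 2, and U[2,2] = 2 - (2)(2) = -2.
L = 
  [  1,   0]
  [  2,   1]
U = 
  [  1,   2]
  [  0,  -2]
Check row 2 of LU: [(2)(1), (2)(2) + (-2)] = [2, 2] = row 2 of A ✓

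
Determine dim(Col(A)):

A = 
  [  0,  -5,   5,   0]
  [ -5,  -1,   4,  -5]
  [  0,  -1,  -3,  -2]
Row reduce:
Swap R1 ↔ R2
R3 → R3 - (1/5)·R2
REF = 
  [ -5,  -1,   4,  -5]
  [  0,  -5,   5,   0]
  [  0,   0,  -4,  -2]
Pivot columns: 1, 2, 3 → 3 pivots.
dim(Col(A)) = number of pivot columns = 3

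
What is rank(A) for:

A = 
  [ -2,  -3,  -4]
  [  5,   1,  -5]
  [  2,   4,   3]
Row reduce:
R2 → R2 + (5/2)·R1
R3 → R3 + (1)·R1
R3 → R3 + (2/13)·R2
REF = 
  [    -2,     -3,     -4]
  [     0,  -13/2,    -15]
  [     0,      0, -43/13]
Pivot columns: 1, 2, 3 → 3 pivots.

rank(A) = 3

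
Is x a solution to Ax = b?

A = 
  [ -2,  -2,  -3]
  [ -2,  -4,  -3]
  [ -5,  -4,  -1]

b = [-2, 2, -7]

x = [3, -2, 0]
Yes

Ax = [-2, 2, -7] = b ✓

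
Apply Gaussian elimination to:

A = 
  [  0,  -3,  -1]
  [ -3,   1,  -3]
Row operations:
Swap R1 ↔ R2

Resulting echelon form:
REF = 
  [ -3,   1,  -3]
  [  0,  -3,  -1]

Rank = 2 (number of non-zero pivot rows).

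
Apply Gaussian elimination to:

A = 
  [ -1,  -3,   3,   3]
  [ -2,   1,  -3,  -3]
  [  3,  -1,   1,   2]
Row operations:
R2 → R2 - (2)·R1
R3 → R3 + (3)·R1
R3 → R3 + (10/7)·R2

Resulting echelon form:
REF = 
  [   -1,    -3,     3,     3]
  [    0,     7,    -9,    -9]
  [    0,     0, -20/7, -13/7]

Rank = 3 (number of non-zero pivot rows).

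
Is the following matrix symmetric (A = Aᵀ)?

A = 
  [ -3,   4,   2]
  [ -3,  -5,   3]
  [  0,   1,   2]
No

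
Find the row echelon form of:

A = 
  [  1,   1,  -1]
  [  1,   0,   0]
Row operations:
R2 → R2 - (1)·R1

Resulting echelon form:
REF = 
  [  1,   1,  -1]
  [  0,  -1,   1]

Rank = 2 (number of non-zero pivot rows).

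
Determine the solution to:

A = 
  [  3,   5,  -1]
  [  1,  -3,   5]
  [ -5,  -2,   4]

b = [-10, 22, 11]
x = [1, -2, 3]

Row reduce the augmented matrix [A|b]:
R2 → R2 - (1/3)·R1
R3 → R3 + (5/3)·R1
R3 → R3 + (19/14)·R2
REF = 
  [    3,     5,    -1,   -10]
  [    0, -14/3,  16/3,  76/3]
  [    0,     0,  67/7, 201/7]

Back-substitution:
x₃ = (201/7) / (67/7) = 3
x₂ = (76/3 - (16/3)(3)) / (-14/3) = -2
x₁ = (-10 - (5)(-2) - (-1)(3)) / 3 = 1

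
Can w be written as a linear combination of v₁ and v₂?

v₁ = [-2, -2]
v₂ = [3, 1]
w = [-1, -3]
Yes

Form the augmented matrix and row-reduce:
[v₁|v₂|w] = 
  [ -2,   3,  -1]
  [ -2,   1,  -3]
R2 → R2 - (1)·R1
REF = 
  [ -2,   3,  -1]
  [  0,  -2,  -2]

No row of the form [0 0 | nonzero], so the system is consistent. Back-substitution gives c₁ = 2, c₂ = 1: w = (2)·v₁ + (1)·v₂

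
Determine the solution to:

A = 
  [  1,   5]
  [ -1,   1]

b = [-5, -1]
x = [0, -1]

Row reduce the augmented matrix [A|b]:
R2 → R2 + (1)·R1
REF = 
  [  1,   5,  -5]
  [  0,   6,  -6]

Back-substitution:
x₂ = (-6) / 6 = -1
x₁ = (-5 - (5)(-1)) / 1 = 0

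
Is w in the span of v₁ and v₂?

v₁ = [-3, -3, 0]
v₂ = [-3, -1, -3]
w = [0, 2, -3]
Yes

Form the augmented matrix and row-reduce:
[v₁|v₂|w] = 
  [ -3,  -3,   0]
  [ -3,  -1,   2]
  [  0,  -3,  -3]
R2 → R2 - (1)·R1
R3 → R3 + (3/2)·R2
REF = 
  [ -3,  -3,   0]
  [  0,   2,   2]
  [  0,   0,   0]

No row of the form [0 0 | nonzero], so the system is consistent. Back-substitution gives c₁ = -1, c₂ = 1: w = (-1)·v₁ + (1)·v₂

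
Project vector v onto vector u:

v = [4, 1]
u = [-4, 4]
proj_u(v) = [3/2, -3/2]

v·u = (4)(-4) + (1)(4) = -12
u·u = (-4)² + (4)² = 32
proj_u(v) = (v·u / u·u) × u = (-12/32) × u = (-3/8) × u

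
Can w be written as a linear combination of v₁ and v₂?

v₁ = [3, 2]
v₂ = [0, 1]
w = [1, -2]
Yes

Form the augmented matrix and row-reduce:
[v₁|v₂|w] = 
  [  3,   0,   1]
  [  2,   1,  -2]
R2 → R2 - (2/3)·R1
REF = 
  [   3,    0,    1]
  [   0,    1, -8/3]

No row of the form [0 0 | nonzero], so the system is consistent. Back-substitution gives c₁ = 1/3, c₂ = -8/3: w = (1/3)·v₁ + (-8/3)·v₂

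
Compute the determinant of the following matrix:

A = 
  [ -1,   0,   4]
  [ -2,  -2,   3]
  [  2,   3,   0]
1

Cofactor expansion along row 1:
det(A) = (-1)·((-2)(0) - (3)(3)) - (0)·((-2)(0) - (3)(2)) + (4)·((-2)(3) - (-2)(2))
  = (-1)(-9) - (0)(-6) + (4)(-2)
  = 1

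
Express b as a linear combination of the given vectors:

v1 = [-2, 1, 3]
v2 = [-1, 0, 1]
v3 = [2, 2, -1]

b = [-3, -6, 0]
c1 = 0, c2 = -3, c3 = -3

b = 0·v1 + -3·v2 + -3·v3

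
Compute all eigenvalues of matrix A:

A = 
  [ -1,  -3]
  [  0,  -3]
λ = -1, -3

tr(A) = -4, det(A) = 3
Characteristic polynomial: λ² - tr(A)λ + det(A) = λ² + 4λ + 3
λ² + 4λ + 3 = (λ + 3)(λ + 1)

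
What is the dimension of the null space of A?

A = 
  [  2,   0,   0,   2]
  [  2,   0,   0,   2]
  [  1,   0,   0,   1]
nullity(A) = 3

Row reduce:
R2 → R2 - (1)·R1
R3 → R3 - (1/2)·R1
REF = 
  [  2,   0,   0,   2]
  [  0,   0,   0,   0]
  [  0,   0,   0,   0]
Pivot columns: 1 → 1 pivot.
rank(A) = 1, so nullity(A) = 4 - 1 = 3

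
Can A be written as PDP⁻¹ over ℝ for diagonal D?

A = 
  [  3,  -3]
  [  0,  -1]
Yes

tr(A) = 2, det(A) = -3
Characteristic polynomial: λ² - tr(A)λ + det(A) = λ² - 2λ - 3
λ² - 2λ - 3 = (λ + 1)(λ - 3)
Eigenvalues: 3, -1
λ=-1: alg. mult. = 1, geom. mult. = 2 - rank(A - (-1)I) = 2 - 1 = 1
λ=3: alg. mult. = 1, geom. mult. = 2 - rank(A - (3)I) = 2 - 1 = 1
Sum of geometric multiplicities equals n, so A has n independent eigenvectors.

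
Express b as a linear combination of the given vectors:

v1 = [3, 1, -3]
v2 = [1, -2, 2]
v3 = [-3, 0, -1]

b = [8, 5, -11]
c1 = 3, c2 = -1, c3 = 0

b = 3·v1 + -1·v2 + 0·v3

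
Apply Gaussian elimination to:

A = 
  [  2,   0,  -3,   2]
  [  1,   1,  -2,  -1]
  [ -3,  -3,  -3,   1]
Row operations:
R2 → R2 - (1/2)·R1
R3 → R3 + (3/2)·R1
R3 → R3 + (3)·R2

Resulting echelon form:
REF = 
  [   2,    0,   -3,    2]
  [   0,    1, -1/2,   -2]
  [   0,    0,   -9,   -2]

Rank = 3 (number of non-zero pivot rows).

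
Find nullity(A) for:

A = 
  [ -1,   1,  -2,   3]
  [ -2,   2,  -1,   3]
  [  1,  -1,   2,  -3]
nullity(A) = 2

Row reduce:
R2 → R2 - (2)·R1
R3 → R3 + (1)·R1
REF = 
  [ -1,   1,  -2,   3]
  [  0,   0,   3,  -3]
  [  0,   0,   0,   0]
Pivot columns: 1, 3 → 2 pivots.
rank(A) = 2, so nullity(A) = 4 - 2 = 2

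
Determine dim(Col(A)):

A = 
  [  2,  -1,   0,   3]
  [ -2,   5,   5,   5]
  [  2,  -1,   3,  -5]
dim(Col(A)) = 3

Row reduce:
R2 → R2 + (1)·R1
R3 → R3 - (1)·R1
REF = 
  [  2,  -1,   0,   3]
  [  0,   4,   5,   8]
  [  0,   0,   3,  -8]
Pivot columns: 1, 2, 3 → 3 pivots.
dim(Col(A)) = number of pivot columns = 3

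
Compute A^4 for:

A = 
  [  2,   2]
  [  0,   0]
A² = A·A:
A²[1,1] = (2)(2) + (2)(0) = 4
A²[1,2] = (2)(2) + (2)(0) = 4
A²[2,1] = (0)(2) + (0)(0) = 0
A²[2,2] = (0)(2) + (0)(0) = 0
A² = 
  [  4,   4]
  [  0,   0]

A^3 = A^2·A:
A^3[1,1] = (4)(2) + (4)(0) = 8
A^3[1,2] = (4)(2) + (4)(0) = 8
A^3[2,1] = (0)(2) + (0)(0) = 0
A^3[2,2] = (0)(2) + (0)(0) = 0
A^3 = 
  [  8,   8]
  [  0,   0]

A^4 = A^3·A:
A^4[1,1] = (8)(2) + (8)(0) = 16
A^4[1,2] = (8)(2) + (8)(0) = 16
A^4[2,1] = (0)(2) + (0)(0) = 0
A^4[2,2] = (0)(2) + (0)(0) = 0
A^4 = 
  [ 16,  16]
  [  0,   0]

Therefore
A^4 = 
  [ 16,  16]
  [  0,   0]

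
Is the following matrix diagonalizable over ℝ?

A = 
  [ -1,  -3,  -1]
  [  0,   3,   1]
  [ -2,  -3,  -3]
Yes

Characteristic polynomial: det(λI - A) = λ³ + λ² - 8λ - 6
Testing integer divisors of the constant term: p(-3) = 0, so (λ + 3) is a factor:
p(λ) = (λ + 3)(λ² - 2λ - 2)
λ² - 2λ - 2 = 0  ⇒  λ = (2 ± √((-2)² - 4·(-2)))/2 = (2 ± √(12))/2
  = 1 + √3,  1 - √3
Eigenvalues: -3, 1 + √3, 1 - √3  (≈ -3, 2.732, -0.7321)
The two irrational eigenvalues are distinct (simple), so each has alg. mult. = geom. mult. = 1.
λ=-3: alg. mult. = 1, geom. mult. = 3 - rank(A - (-3)I) = 3 - 2 = 1
Sum of geometric multiplicities equals n, so A has n independent eigenvectors.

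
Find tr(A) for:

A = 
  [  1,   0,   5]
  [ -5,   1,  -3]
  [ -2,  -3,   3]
5

tr(A) = 1 + 1 + 3 = 5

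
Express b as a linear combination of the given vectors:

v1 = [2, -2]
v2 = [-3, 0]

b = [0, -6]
c1 = 3, c2 = 2

b = 3·v1 + 2·v2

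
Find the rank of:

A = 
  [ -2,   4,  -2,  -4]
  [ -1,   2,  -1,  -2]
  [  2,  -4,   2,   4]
Row reduce:
R2 → R2 - (1/2)·R1
R3 → R3 + (1)·R1
REF = 
  [ -2,   4,  -2,  -4]
  [  0,   0,   0,   0]
  [  0,   0,   0,   0]
Pivot columns: 1 → 1 pivot.

rank(A) = 1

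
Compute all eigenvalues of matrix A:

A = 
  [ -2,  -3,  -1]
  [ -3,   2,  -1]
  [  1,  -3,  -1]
Characteristic polynomial: det(λI - A) = λ³ + λ² - 15λ - 15
Testing integer divisors of the constant term: p(-1) = 0, so (λ + 1) is a factor:
p(λ) = (λ + 1)(λ² - 15)
λ² - 15 = 0  ⇒  λ = (0 ± √((0)² - 4·(-15)))/2 = (0 ± √(60))/2
  = √15,  -√15

λ = -1, √15, -√15  (≈ -1, 3.873, -3.873)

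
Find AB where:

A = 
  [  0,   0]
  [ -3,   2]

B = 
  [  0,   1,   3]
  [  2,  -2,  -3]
AB = 
  [  0,   0,   0]
  [  4,  -7, -15]

A is 2×2 and B is 2×3, so AB is 2×3. Each entry is (row of A)·(column of B):
AB[1,1] = (0)(0) + (0)(2) = 0
AB[1,2] = (0)(1) + (0)(-2) = 0
AB[1,3] = (0)(3) + (0)(-3) = 0
AB[2,1] = (-3)(0) + (2)(2) = 4
AB[2,2] = (-3)(1) + (2)(-2) = -7
AB[2,3] = (-3)(3) + (2)(-3) = -15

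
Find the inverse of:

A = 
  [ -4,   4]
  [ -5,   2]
det(A) = (-4)(2) - (4)(-5) = 12
For a 2×2 matrix, A⁻¹ = (1/det(A)) · [[d, -b], [-c, a]]
    = (1/12) · [[2, -4], [5, -4]]

A⁻¹ = 
  [ 1/6, -1/3]
  [5/12, -1/3]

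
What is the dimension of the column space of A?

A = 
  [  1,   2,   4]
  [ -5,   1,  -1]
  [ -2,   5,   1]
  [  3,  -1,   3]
dim(Col(A)) = 3

Row reduce:
R2 → R2 + (5)·R1
R3 → R3 + (2)·R1
R4 → R4 - (3)·R1
R3 → R3 - (9/11)·R2
R4 → R4 + (7/11)·R2
R4 → R4 + (17/36)·R3
REF = 
  [     1,      2,      4]
  [     0,     11,     19]
  [     0,      0, -72/11]
  [     0,      0,      0]
Pivot columns: 1, 2, 3 → 3 pivots.
dim(Col(A)) = number of pivot columns = 3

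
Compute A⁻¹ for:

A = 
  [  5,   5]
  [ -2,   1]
det(A) = (5)(1) - (5)(-2) = 15
For a 2×2 matrix, A⁻¹ = (1/det(A)) · [[d, -b], [-c, a]]
    = (1/15) · [[1, -5], [2, 5]]

A⁻¹ = 
  [1/15, -1/3]
  [2/15,  1/3]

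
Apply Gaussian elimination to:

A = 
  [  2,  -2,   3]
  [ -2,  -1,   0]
Row operations:
R2 → R2 + (1)·R1

Resulting echelon form:
REF = 
  [  2,  -2,   3]
  [  0,  -3,   3]

Rank = 2 (number of non-zero pivot rows).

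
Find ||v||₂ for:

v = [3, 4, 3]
5.831

||v||₂ = √((3)² + (4)² + (3)²) = √34 = 5.831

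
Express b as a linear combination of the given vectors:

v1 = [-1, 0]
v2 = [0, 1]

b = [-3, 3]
c1 = 3, c2 = 3

b = 3·v1 + 3·v2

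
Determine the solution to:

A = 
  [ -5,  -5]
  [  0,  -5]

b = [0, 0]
Row reduce the augmented matrix [A|b]:
(already in echelon form)
REF = 
  [ -5,  -5,   0]
  [  0,  -5,   0]

Back-substitution:
x₂ = 0 / (-5) = 0
x₁ = (0 - (-5)(0)) / (-5) = 0

x = [0, 0]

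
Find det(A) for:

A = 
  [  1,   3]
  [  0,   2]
2

For a 2×2 matrix, det = ad - bc = (1)(2) - (3)(0) = 2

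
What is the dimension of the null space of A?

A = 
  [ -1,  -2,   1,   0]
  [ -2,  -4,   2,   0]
nullity(A) = 3

Row reduce:
R2 → R2 - (2)·R1
REF = 
  [ -1,  -2,   1,   0]
  [  0,   0,   0,   0]
Pivot columns: 1 → 1 pivot.
rank(A) = 1, so nullity(A) = 4 - 1 = 3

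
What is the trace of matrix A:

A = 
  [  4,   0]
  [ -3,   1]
5

tr(A) = 4 + 1 = 5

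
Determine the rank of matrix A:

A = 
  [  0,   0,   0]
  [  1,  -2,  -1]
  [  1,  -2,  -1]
rank(A) = 1

Row reduce:
Swap R1 ↔ R2
R3 → R3 - (1)·R1
REF = 
  [  1,  -2,  -1]
  [  0,   0,   0]
  [  0,   0,   0]
Pivot columns: 1 → 1 pivot.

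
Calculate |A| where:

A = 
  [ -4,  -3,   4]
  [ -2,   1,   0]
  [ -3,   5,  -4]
12

Cofactor expansion along row 1:
det(A) = (-4)·((1)(-4) - (0)(5)) - (-3)·((-2)(-4) - (0)(-3)) + (4)·((-2)(5) - (1)(-3))
  = (-4)(-4) - (-3)(8) + (4)(-7)
  = 12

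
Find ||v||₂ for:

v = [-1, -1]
1.414

||v||₂ = √((-1)² + (-1)²) = √2 = 1.414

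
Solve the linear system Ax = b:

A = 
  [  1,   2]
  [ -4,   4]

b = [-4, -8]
Row reduce the augmented matrix [A|b]:
R2 → R2 + (4)·R1
REF = 
  [  1,   2,  -4]
  [  0,  12, -24]

Back-substitution:
x₂ = (-24) / 12 = -2
x₁ = (-4 - (2)(-2)) / 1 = 0

x = [0, -2]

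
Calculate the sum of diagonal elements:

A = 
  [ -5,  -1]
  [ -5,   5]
0

tr(A) = -5 + 5 = 0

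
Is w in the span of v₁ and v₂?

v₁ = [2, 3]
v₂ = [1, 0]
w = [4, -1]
Yes

Form the augmented matrix and row-reduce:
[v₁|v₂|w] = 
  [  2,   1,   4]
  [  3,   0,  -1]
R2 → R2 - (3/2)·R1
REF = 
  [   2,    1,    4]
  [   0, -3/2,   -7]

No row of the form [0 0 | nonzero], so the system is consistent. Back-substitution gives c₁ = -1/3, c₂ = 14/3: w = (-1/3)·v₁ + (14/3)·v₂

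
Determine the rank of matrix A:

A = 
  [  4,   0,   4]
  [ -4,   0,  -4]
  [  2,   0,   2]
rank(A) = 1

Row reduce:
R2 → R2 + (1)·R1
R3 → R3 - (1/2)·R1
REF = 
  [  4,   0,   4]
  [  0,   0,   0]
  [  0,   0,   0]
Pivot columns: 1 → 1 pivot.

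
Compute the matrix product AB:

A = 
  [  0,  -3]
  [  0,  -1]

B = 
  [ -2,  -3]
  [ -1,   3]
AB = 
  [  3,  -9]
  [  1,  -3]

A is 2×2 and B is 2×2, so AB is 2×2. Each entry is (row of A)·(column of B):
AB[1,1] = (0)(-2) + (-3)(-1) = 3
AB[1,2] = (0)(-3) + (-3)(3) = -9
AB[2,1] = (0)(-2) + (-1)(-1) = 1
AB[2,2] = (0)(-3) + (-1)(3) = -3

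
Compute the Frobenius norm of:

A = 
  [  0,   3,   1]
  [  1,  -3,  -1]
||A||_F = 4.583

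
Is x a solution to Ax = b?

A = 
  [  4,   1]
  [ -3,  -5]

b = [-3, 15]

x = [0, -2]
No

Ax = [-2, 10] ≠ b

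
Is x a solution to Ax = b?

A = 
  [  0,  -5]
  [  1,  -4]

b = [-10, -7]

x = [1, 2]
Yes

Ax = [-10, -7] = b ✓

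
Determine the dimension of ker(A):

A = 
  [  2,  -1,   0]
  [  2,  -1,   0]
nullity(A) = 2

Row reduce:
R2 → R2 - (1)·R1
REF = 
  [  2,  -1,   0]
  [  0,   0,   0]
Pivot columns: 1 → 1 pivot.
rank(A) = 1, so nullity(A) = 3 - 1 = 2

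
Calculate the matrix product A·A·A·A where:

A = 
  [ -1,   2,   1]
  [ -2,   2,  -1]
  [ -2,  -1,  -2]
A^4 = 
  [-15,  16,   8]
  [-16,   9,  -8]
  [-16,  -8, -23]

A² = A·A:
A²[1,1] = (-1)(-1) + (2)(-2) + (1)(-2) = -5
A²[1,2] = (-1)(2) + (2)(2) + (1)(-1) = 1
A²[1,3] = (-1)(1) + (2)(-1) + (1)(-2) = -5
A²[2,1] = (-2)(-1) + (2)(-2) + (-1)(-2) = 0
A²[2,2] = (-2)(2) + (2)(2) + (-1)(-1) = 1
A²[2,3] = (-2)(1) + (2)(-1) + (-1)(-2) = -2
A²[3,1] = (-2)(-1) + (-1)(-2) + (-2)(-2) = 8
A²[3,2] = (-2)(2) + (-1)(2) + (-2)(-1) = -4
A²[3,3] = (-2)(1) + (-1)(-1) + (-2)(-2) = 3
A² = 
  [ -5,   1,  -5]
  [  0,   1,  -2]
  [  8,  -4,   3]

A^3 = A^2·A:
A^3[1,1] = (-5)(-1) + (1)(-2) + (-5)(-2) = 13
A^3[1,2] = (-5)(2) + (1)(2) + (-5)(-1) = -3
A^3[1,3] = (-5)(1) + (1)(-1) + (-5)(-2) = 4
A^3[2,1] = (0)(-1) + (1)(-2) + (-2)(-2) = 2
A^3[2,2] = (0)(2) + (1)(2) + (-2)(-1) = 4
A^3[2,3] = (0)(1) + (1)(-1) + (-2)(-2) = 3
A^3[3,1] = (8)(-1) + (-4)(-2) + (3)(-2) = -6
A^3[3,2] = (8)(2) + (-4)(2) + (3)(-1) = 5
A^3[3,3] = (8)(1) + (-4)(-1) + (3)(-2) = 6
A^3 = 
  [ 13,  -3,   4]
  [  2,   4,   3]
  [ -6,   5,   6]

A^4 = A^3·A:
A^4[1,1] = (13)(-1) + (-3)(-2) + (4)(-2) = -15
A^4[1,2] = (13)(2) + (-3)(2) + (4)(-1) = 16
A^4[1,3] = (13)(1) + (-3)(-1) + (4)(-2) = 8
A^4[2,1] = (2)(-1) + (4)(-2) + (3)(-2) = -16
A^4[2,2] = (2)(2) + (4)(2) + (3)(-1) = 9
A^4[2,3] = (2)(1) + (4)(-1) + (3)(-2) = -8
A^4[3,1] = (-6)(-1) + (5)(-2) + (6)(-2) = -16
A^4[3,2] = (-6)(2) + (5)(2) + (6)(-1) = -8
A^4[3,3] = (-6)(1) + (5)(-1) + (6)(-2) = -23
A^4 = 
  [-15,  16,   8]
  [-16,   9,  -8]
  [-16,  -8, -23]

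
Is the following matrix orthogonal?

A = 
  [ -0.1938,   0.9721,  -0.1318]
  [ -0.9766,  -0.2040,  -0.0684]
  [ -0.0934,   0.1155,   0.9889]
Yes

AᵀA = 
  [  1,   0,   0]
  [  0,   0.9999,   0]
  [  0,   0,   1]
≈ I (equal to I up to the 4-dp rounding of the entries)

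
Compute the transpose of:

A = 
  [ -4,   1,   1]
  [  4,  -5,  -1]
Aᵀ = 
  [ -4,   4]
  [  1,  -5]
  [  1,  -1]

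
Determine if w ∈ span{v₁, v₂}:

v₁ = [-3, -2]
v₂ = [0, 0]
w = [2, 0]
No

Form the augmented matrix and row-reduce:
[v₁|v₂|w] = 
  [ -3,   0,   2]
  [ -2,   0,   0]
R2 → R2 - (2/3)·R1
REF = 
  [  -3,    0,    2]
  [   0,    0, -4/3]

Row 2 reads [0 0 | -4/3], i.e. 0 = -4/3, so the system is inconsistent and w ∉ span{v₁, v₂}.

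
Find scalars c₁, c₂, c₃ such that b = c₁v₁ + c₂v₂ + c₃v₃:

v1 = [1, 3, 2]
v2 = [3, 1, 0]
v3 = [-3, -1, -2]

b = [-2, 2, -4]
c1 = 1, c2 = 2, c3 = 3

b = 1·v1 + 2·v2 + 3·v3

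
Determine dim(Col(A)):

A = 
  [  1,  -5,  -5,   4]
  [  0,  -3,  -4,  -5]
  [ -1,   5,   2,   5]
dim(Col(A)) = 3

Row reduce:
R3 → R3 + (1)·R1
REF = 
  [  1,  -5,  -5,   4]
  [  0,  -3,  -4,  -5]
  [  0,   0,  -3,   9]
Pivot columns: 1, 2, 3 → 3 pivots.
dim(Col(A)) = number of pivot columns = 3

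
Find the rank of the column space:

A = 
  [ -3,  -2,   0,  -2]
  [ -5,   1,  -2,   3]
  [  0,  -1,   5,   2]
Row reduce:
R2 → R2 - (5/3)·R1
R3 → R3 + (3/13)·R2
REF = 
  [   -3,    -2,     0,    -2]
  [    0,  13/3,    -2,  19/3]
  [    0,     0, 59/13, 45/13]
Pivot columns: 1, 2, 3 → 3 pivots.
dim(Col(A)) = number of pivot columns = 3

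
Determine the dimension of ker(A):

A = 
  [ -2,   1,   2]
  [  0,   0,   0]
nullity(A) = 2

Row reduce:
(no row operations needed)
REF = 
  [ -2,   1,   2]
  [  0,   0,   0]
Pivot columns: 1 → 1 pivot.
rank(A) = 1, so nullity(A) = 3 - 1 = 2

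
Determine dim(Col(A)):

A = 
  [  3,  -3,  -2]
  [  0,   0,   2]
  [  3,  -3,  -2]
Row reduce:
R3 → R3 - (1)·R1
REF = 
  [  3,  -3,  -2]
  [  0,   0,   2]
  [  0,   0,   0]
Pivot columns: 1, 3 → 2 pivots.
dim(Col(A)) = number of pivot columns = 2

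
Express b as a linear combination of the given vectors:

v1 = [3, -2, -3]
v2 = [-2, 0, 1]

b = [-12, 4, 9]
c1 = -2, c2 = 3

b = -2·v1 + 3·v2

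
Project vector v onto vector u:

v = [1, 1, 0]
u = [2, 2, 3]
proj_u(v) = [8/17, 8/17, 12/17]

v·u = (1)(2) + (1)(2) + (0)(3) = 4
u·u = (2)² + (2)² + (3)² = 17
proj_u(v) = (v·u / u·u) × u = (4/17) × u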